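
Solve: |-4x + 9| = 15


An absolute value equation |expr| = 15 gives two cases:
Case 1: -4x + 9 = 15
  -4x = 6, so x = -3/2
Case 2: -4x + 9 = -15
  -4x = -24, so x = 6

x = -3/2, x = 6


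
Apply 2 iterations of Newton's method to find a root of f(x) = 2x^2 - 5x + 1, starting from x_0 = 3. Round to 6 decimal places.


Newton's method: x_(n+1) = x_n - f(x_n)/f'(x_n)
f(x) = 2x^2 - 5x + 1
f'(x) = 4x - 5

Iteration 1:
  f(3.000000) = 4.000000
  f'(3.000000) = 7.000000
  x_1 = 3.000000 - (4.000000)/(7.000000) = 2.428571

Iteration 2:
  f(2.428571) = 0.653061
  f'(2.428571) = 4.714286
  x_2 = 2.428571 - (0.653061)/(4.714286) = 2.290043

x_2 = 2.290043


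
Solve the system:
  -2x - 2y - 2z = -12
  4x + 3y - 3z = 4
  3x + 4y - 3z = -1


Using Cramer's rule. Expand each determinant along the first row.
D  = (-2)*[3*(-3) - (-3)*4] - (-2)*[4*(-3) - (-3)*3] + (-2)*[4*4 - 3*3]
  = (-2)*(3) - (-2)*(-3) + (-2)*(7) = -26
Dx = (-12)*[3*(-3) - (-3)*4] - (-2)*[4*(-3) - (-3)*(-1)] + (-2)*[4*4 - 3*(-1)]
  = (-12)*(3) - (-2)*(-15) + (-2)*(19) = -104
Dy = (-2)*[4*(-3) - (-3)*(-1)] - (-12)*[4*(-3) - (-3)*3] + (-2)*[4*(-1) - 4*3]
  = (-2)*(-15) - (-12)*(-3) + (-2)*(-16) = 26
Dz = (-2)*[3*(-1) - 4*4] - (-2)*[4*(-1) - 4*3] + (-12)*[4*4 - 3*3]
  = (-2)*(-19) - (-2)*(-16) + (-12)*(7) = -78
x = Dx/D = -104/-26 = 4, y = Dy/D = 26/-26 = -1, z = Dz/D = -78/-26 = 3
Check eq1: (-2)(4) + (-2)(-1) + (-2)(3) = -12 = -12 ✓
Check eq2: (4)(4) + (3)(-1) + (-3)(3) = 4 = 4 ✓
Check eq3: (3)(4) + (4)(-1) + (-3)(3) = -1 = -1 ✓

x = 4, y = -1, z = 3


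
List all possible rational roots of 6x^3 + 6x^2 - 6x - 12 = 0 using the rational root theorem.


Rational root theorem: possible roots are ±p/q where:
  p divides the constant term (-12): p ∈ {1, 2, 3, 4, 6, 12}
  q divides the leading coefficient (6): q ∈ {1, 2, 3, 6}

All possible rational roots: -12, -6, -4, -3, -2, -3/2, -4/3, -1, -2/3, -1/2, -1/3, -1/6, 1/6, 1/3, 1/2, 2/3, 1, 4/3, 3/2, 2, 3, 4, 6, 12

-12, -6, -4, -3, -2, -3/2, -4/3, -1, -2/3, -1/2, -1/3, -1/6, 1/6, 1/3, 1/2, 2/3, 1, 4/3, 3/2, 2, 3, 4, 6, 12


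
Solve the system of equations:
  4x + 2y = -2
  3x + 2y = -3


Using Cramer's rule:
Determinant D = (4)(2) - (3)(2) = 8 - 6 = 2
Dx = (-2)(2) - (-3)(2) = -4 + 6 = 2
Dy = (4)(-3) - (3)(-2) = -12 + 6 = -6
x = Dx/D = 2/2 = 1
y = Dy/D = -6/2 = -3

x = 1, y = -3


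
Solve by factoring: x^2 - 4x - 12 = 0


We need two numbers that multiply to -12 and add to -4.
Those numbers are -6 and 2 (since (-6) * 2 = -12 and (-6) + 2 = -4).
So x^2 - 4x - 12 = (x - 6)(x + 2) = 0
Setting each factor to zero: x = 6 or x = -2

x = -2, x = 6


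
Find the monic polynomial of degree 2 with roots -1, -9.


A monic polynomial with roots -1, -9 is:
p(x) = (x + 1)(x + 9)
After multiplying by (x + 1): x + 1
After multiplying by (x + 9): x^2 + 10x + 9

x^2 + 10x + 9


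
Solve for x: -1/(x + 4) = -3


Multiply both sides by (x + 4): -1 = -3(x + 4)
Distribute: -1 = -3x - 12
-3x = -1 + 12 = 11
x = -11/3

x = -11/3


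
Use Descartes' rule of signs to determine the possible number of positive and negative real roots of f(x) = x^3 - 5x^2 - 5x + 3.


Descartes' rule of signs:

For positive roots, count sign changes in f(x) = x^3 - 5x^2 - 5x + 3:
Signs of coefficients: +, -, -, +
Number of sign changes: 2
Possible positive real roots: 2, 0

For negative roots, examine f(-x) = -x^3 - 5x^2 + 5x + 3:
Signs of coefficients: -, -, +, +
Number of sign changes: 1
Possible negative real roots: 1

Positive roots: 2 or 0; Negative roots: 1


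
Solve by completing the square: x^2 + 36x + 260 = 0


Start: x^2 + 36x + 260 = 0
Move constant: x^2 + 36x = -260
Half of 36 is 18, squared is 324
Add 324 to both sides: x^2 + 36x + 324 = 64
(x + 18)^2 = 64
x + 18 = ±8
x = -18 + 8 = -10 or x = -18 - 8 = -26

x = -26, x = -10


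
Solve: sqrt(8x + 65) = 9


Square both sides: 8x + 65 = 9^2 = 81
8x = 81 - 65 = 16
x = 2
Check: sqrt(8*2 + 65) = sqrt(81) = 9 ✓

x = 2


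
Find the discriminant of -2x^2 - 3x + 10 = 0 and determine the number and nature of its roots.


For ax^2 + bx + c = 0, discriminant D = b^2 - 4ac
Here a = -2, b = -3, c = 10
D = (-3)^2 - 4(-2)(10) = 9 + 80 = 89

D = 89 > 0 but not a perfect square
The equation has 2 distinct real irrational roots.

Discriminant = 89, 2 distinct real irrational roots


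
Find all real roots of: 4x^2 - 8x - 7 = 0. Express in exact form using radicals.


Using the quadratic formula: x = (-b ± sqrt(b^2 - 4ac)) / (2a)
Here a = 4, b = -8, c = -7
Discriminant = b^2 - 4ac = (-8)^2 - 4(4)(-7) = 64 + 112 = 176
Since discriminant = 176 > 0, there are two real roots.
x = (8 ± 4*sqrt(11)) / 8
Simplifying: x = (2 ± sqrt(11)) / 2
Numerically: x ≈ 2.6583 or x ≈ -0.6583

x = (2 + sqrt(11)) / 2 or x = (2 - sqrt(11)) / 2


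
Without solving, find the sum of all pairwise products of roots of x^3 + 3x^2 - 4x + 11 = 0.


By Vieta's formulas for x^3 + bx^2 + cx + d = 0:
  r1 + r2 + r3 = -b/a = -3
  r1*r2 + r1*r3 + r2*r3 = c/a = -4
  r1*r2*r3 = -d/a = -11


Sum of pairwise products = -4


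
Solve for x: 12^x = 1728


Express both sides with the same base.
1728 = 12^3
Since the bases match: x = 3

x = 3


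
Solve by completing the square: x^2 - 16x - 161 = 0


Start: x^2 - 16x - 161 = 0
Move constant: x^2 - 16x = 161
Half of -16 is -8, squared is 64
Add 64 to both sides: x^2 - 16x + 64 = 225
(x - 8)^2 = 225
x - 8 = ±15
x = 8 + 15 = 23 or x = 8 - 15 = -7

x = -7, x = 23


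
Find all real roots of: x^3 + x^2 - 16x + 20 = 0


Let p(x) = x^3 + x^2 - 16x + 20. By the rational root theorem (leading coefficient 1), any rational root is an integer divisor of 20: try ±1, ±2, ... in turn.
Test x = 1: value = 6 ≠ 0.
Test x = -1: value = 36 ≠ 0.
Test x = 2: value = 0 ✓, so (x - 2) is a factor.
Synthetic division by (x - 2): bring down 1; 1(2) + 1 = 3; 3(2) - 16 = -10; (-10)(2) + 20 = 0 → quotient x^2 + 3x - 10, remainder 0.
Solve the quadratic x^2 + 3x - 10 = 0: discriminant = 3^2 - 4(1)(-10) = 9 + 40 = 49.
sqrt(49) = 7, so x = (-3 ± 7)/2: x = 2 or x = -5.

x = -5, x = 2 (multiplicity 2)


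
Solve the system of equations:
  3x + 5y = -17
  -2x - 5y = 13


Using Cramer's rule:
Determinant D = (3)(-5) - (-2)(5) = -15 + 10 = -5
Dx = (-17)(-5) - (13)(5) = 85 - 65 = 20
Dy = (3)(13) - (-2)(-17) = 39 - 34 = 5
x = Dx/D = 20/-5 = -4
y = Dy/D = 5/-5 = -1

x = -4, y = -1


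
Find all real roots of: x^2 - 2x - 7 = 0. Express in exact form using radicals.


Using the quadratic formula: x = (-b ± sqrt(b^2 - 4ac)) / (2a)
Here a = 1, b = -2, c = -7
Discriminant = b^2 - 4ac = (-2)^2 - 4(1)(-7) = 4 + 28 = 32
Since discriminant = 32 > 0, there are two real roots.
x = (2 ± 4*sqrt(2)) / 2
Simplifying: x = 1 ± 2*sqrt(2)
Numerically: x ≈ 3.8284 or x ≈ -1.8284

x = 1 + 2*sqrt(2) or x = 1 - 2*sqrt(2)


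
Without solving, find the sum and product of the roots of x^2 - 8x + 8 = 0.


By Vieta's formulas for ax^2 + bx + c = 0:
  Sum of roots = -b/a
  Product of roots = c/a

Here a = 1, b = -8, c = 8
Sum = -(-8)/1 = 8
Product = 8/1 = 8

Sum = 8, Product = 8


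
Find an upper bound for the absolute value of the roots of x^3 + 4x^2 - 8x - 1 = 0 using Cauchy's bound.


Cauchy's bound: all roots r satisfy |r| <= 1 + max(|a_i/a_n|) for i = 0,...,n-1
where a_n is the leading coefficient.

Coefficients: [1, 4, -8, -1]
Leading coefficient a_n = 1
Ratios |a_i/a_n|: 4, 8, 1
Maximum ratio: 8
Cauchy's bound: |r| <= 1 + 8 = 9

Upper bound = 9


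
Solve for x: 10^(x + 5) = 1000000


Express both sides with the same base.
1000000 = 10^6
Since the bases match, equate exponents: x + 5 = 6
So x = 6 - (5) = 1

x = 1


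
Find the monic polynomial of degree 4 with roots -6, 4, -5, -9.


A monic polynomial with roots -6, 4, -5, -9 is:
p(x) = (x + 6)(x - 4)(x + 5)(x + 9)
After multiplying by (x + 6): x + 6
After multiplying by (x - 4): x^2 + 2x - 24
After multiplying by (x + 5): x^3 + 7x^2 - 14x - 120
After multiplying by (x + 9): x^4 + 16x^3 + 49x^2 - 246x - 1080

x^4 + 16x^3 + 49x^2 - 246x - 1080


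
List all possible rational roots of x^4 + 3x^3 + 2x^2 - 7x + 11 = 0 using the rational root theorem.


Rational root theorem: possible roots are ±p/q where:
  p divides the constant term (11): p ∈ {1, 11}
  q divides the leading coefficient (1): q ∈ {1}

All possible rational roots: -11, -1, 1, 11

-11, -1, 1, 11


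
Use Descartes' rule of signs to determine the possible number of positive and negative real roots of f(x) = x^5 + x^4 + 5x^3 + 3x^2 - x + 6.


Descartes' rule of signs:

For positive roots, count sign changes in f(x) = x^5 + x^4 + 5x^3 + 3x^2 - x + 6:
Signs of coefficients: +, +, +, +, -, +
Number of sign changes: 2
Possible positive real roots: 2, 0

For negative roots, examine f(-x) = -x^5 + x^4 - 5x^3 + 3x^2 + x + 6:
Signs of coefficients: -, +, -, +, +, +
Number of sign changes: 3
Possible negative real roots: 3, 1

Positive roots: 2 or 0; Negative roots: 3 or 1


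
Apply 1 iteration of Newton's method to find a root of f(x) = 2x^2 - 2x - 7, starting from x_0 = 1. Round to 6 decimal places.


Newton's method: x_(n+1) = x_n - f(x_n)/f'(x_n)
f(x) = 2x^2 - 2x - 7
f'(x) = 4x - 2

Iteration 1:
  f(1.000000) = -7.000000
  f'(1.000000) = 2.000000
  x_1 = 1.000000 - (-7.000000)/(2.000000) = 4.500000

x_1 = 4.500000


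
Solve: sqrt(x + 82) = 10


Square both sides: x + 82 = 10^2 = 100
x = 100 - 82 = 18
x = 18
Check: sqrt(1*18 + 82) = sqrt(100) = 10 ✓

x = 18


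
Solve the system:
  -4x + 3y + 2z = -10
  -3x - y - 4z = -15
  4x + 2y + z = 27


Using Cramer's rule. Expand each determinant along the first row.
D  = (-4)*[(-1)*1 - (-4)*2] - 3*[(-3)*1 - (-4)*4] + 2*[(-3)*2 - (-1)*4]
  = (-4)*(7) - 3*(13) + 2*(-2) = -71
Dx = (-10)*[(-1)*1 - (-4)*2] - 3*[(-15)*1 - (-4)*27] + 2*[(-15)*2 - (-1)*27]
  = (-10)*(7) - 3*(93) + 2*(-3) = -355
Dy = (-4)*[(-15)*1 - (-4)*27] - (-10)*[(-3)*1 - (-4)*4] + 2*[(-3)*27 - (-15)*4]
  = (-4)*(93) - (-10)*(13) + 2*(-21) = -284
Dz = (-4)*[(-1)*27 - (-15)*2] - 3*[(-3)*27 - (-15)*4] + (-10)*[(-3)*2 - (-1)*4]
  = (-4)*(3) - 3*(-21) + (-10)*(-2) = 71
x = Dx/D = -355/-71 = 5, y = Dy/D = -284/-71 = 4, z = Dz/D = 71/-71 = -1
Check eq1: (-4)(5) + (3)(4) + (2)(-1) = -10 = -10 ✓
Check eq2: (-3)(5) + (-1)(4) + (-4)(-1) = -15 = -15 ✓
Check eq3: (4)(5) + (2)(4) + (1)(-1) = 27 = 27 ✓

x = 5, y = 4, z = -1


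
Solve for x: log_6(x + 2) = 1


Convert to exponential form: x + 2 = 6^1 = 6
x = 6 - 2 = 4
Check: log_6(4 + 2) = log_6(6) = log_6(6) = 1 ✓

x = 4


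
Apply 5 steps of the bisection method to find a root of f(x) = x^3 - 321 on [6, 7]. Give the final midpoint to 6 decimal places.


f(x) = x^3 - 321
f(6) = -105 < 0
f(7) = 22 > 0

Step 1: midpoint = (6.000000 + 7.000000)/2 = 6.500000
  f(6.500000) = -46.375000
  f(mid) < 0, so root is in [6.500000, 7.000000]

Step 2: midpoint = (6.500000 + 7.000000)/2 = 6.750000
  f(6.750000) = -13.453125
  f(mid) < 0, so root is in [6.750000, 7.000000]

Step 3: midpoint = (6.750000 + 7.000000)/2 = 6.875000
  f(6.875000) = 3.951172
  f(mid) > 0, so root is in [6.750000, 6.875000]

Step 4: midpoint = (6.750000 + 6.875000)/2 = 6.812500
  f(6.812500) = -4.830811
  f(mid) < 0, so root is in [6.812500, 6.875000]

Step 5: midpoint = (6.812500 + 6.875000)/2 = 6.843750
  f(6.843750) = -0.459869
  f(mid) < 0, so root is in [6.843750, 6.875000]

midpoint = 6.843750


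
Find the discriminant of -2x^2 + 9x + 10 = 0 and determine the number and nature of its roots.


For ax^2 + bx + c = 0, discriminant D = b^2 - 4ac
Here a = -2, b = 9, c = 10
D = (9)^2 - 4(-2)(10) = 81 + 80 = 161

D = 161 > 0 but not a perfect square
The equation has 2 distinct real irrational roots.

Discriminant = 161, 2 distinct real irrational roots


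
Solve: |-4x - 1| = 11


An absolute value equation |expr| = 11 gives two cases:
Case 1: -4x - 1 = 11
  -4x = 12, so x = -3
Case 2: -4x - 1 = -11
  -4x = -10, so x = 5/2

x = -3, x = 5/2


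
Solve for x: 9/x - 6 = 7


Subtract -6 from both sides: 9/x = 13
Multiply both sides by x: 9 = 13 * x
Divide by 13: x = 9/13

x = 9/13


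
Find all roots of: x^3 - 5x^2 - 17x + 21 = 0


Let p(x) = x^3 - 5x^2 - 17x + 21. By the rational root theorem (leading coefficient 1), any rational root is an integer divisor of 21: try ±1, ±2, ... in turn.
Test x = 1: value = 0 ✓, so (x - 1) is a factor.
Synthetic division by (x - 1): bring down 1; 1(1) - 5 = -4; (-4)(1) - 17 = -21; (-21)(1) + 21 = 0 → quotient x^2 - 4x - 21, remainder 0.
Solve the quadratic x^2 - 4x - 21 = 0: discriminant = (-4)^2 - 4(1)(-21) = 16 + 84 = 100.
sqrt(100) = 10, so x = (4 ± 10)/2: x = 7 or x = -3.
Collecting all roots found:

x = -3, x = 1, x = 7


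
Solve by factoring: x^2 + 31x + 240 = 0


We need two numbers that multiply to 240 and add to 31.
Those numbers are 15 and 16 (since 15 * 16 = 240 and 15 + 16 = 31).
So x^2 + 31x + 240 = (x + 15)(x + 16) = 0
Setting each factor to zero: x = -15 or x = -16

x = -16, x = -15


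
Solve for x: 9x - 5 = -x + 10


Starting with: 9x - 5 = -x + 10
Move all x terms to left: (9 + 1)x = 10 + 5
Simplify: 10x = 15
Divide both sides by 10: x = 3/2

x = 3/2


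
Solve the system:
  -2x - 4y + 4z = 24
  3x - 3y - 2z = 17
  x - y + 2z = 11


Using Cramer's rule. Expand each determinant along the first row.
D  = (-2)*[(-3)*2 - (-2)*(-1)] - (-4)*[3*2 - (-2)*1] + 4*[3*(-1) - (-3)*1]
  = (-2)*(-8) - (-4)*(8) + 4*(0) = 48
Dx = 24*[(-3)*2 - (-2)*(-1)] - (-4)*[17*2 - (-2)*11] + 4*[17*(-1) - (-3)*11]
  = 24*(-8) - (-4)*(56) + 4*(16) = 96
Dy = (-2)*[17*2 - (-2)*11] - 24*[3*2 - (-2)*1] + 4*[3*11 - 17*1]
  = (-2)*(56) - 24*(8) + 4*(16) = -240
Dz = (-2)*[(-3)*11 - 17*(-1)] - (-4)*[3*11 - 17*1] + 24*[3*(-1) - (-3)*1]
  = (-2)*(-16) - (-4)*(16) + 24*(0) = 96
x = Dx/D = 96/48 = 2, y = Dy/D = -240/48 = -5, z = Dz/D = 96/48 = 2
Check eq1: (-2)(2) + (-4)(-5) + (4)(2) = 24 = 24 ✓
Check eq2: (3)(2) + (-3)(-5) + (-2)(2) = 17 = 17 ✓
Check eq3: (1)(2) + (-1)(-5) + (2)(2) = 11 = 11 ✓

x = 2, y = -5, z = 2


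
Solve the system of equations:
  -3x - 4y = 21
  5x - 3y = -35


Using Cramer's rule:
Determinant D = (-3)(-3) - (5)(-4) = 9 + 20 = 29
Dx = (21)(-3) - (-35)(-4) = -63 - 140 = -203
Dy = (-3)(-35) - (5)(21) = 105 - 105 = 0
x = Dx/D = -203/29 = -7
y = Dy/D = 0/29 = 0

x = -7, y = 0


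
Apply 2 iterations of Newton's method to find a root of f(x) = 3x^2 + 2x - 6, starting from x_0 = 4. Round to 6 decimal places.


Newton's method: x_(n+1) = x_n - f(x_n)/f'(x_n)
f(x) = 3x^2 + 2x - 6
f'(x) = 6x + 2

Iteration 1:
  f(4.000000) = 50.000000
  f'(4.000000) = 26.000000
  x_1 = 4.000000 - (50.000000)/(26.000000) = 2.076923

Iteration 2:
  f(2.076923) = 11.094675
  f'(2.076923) = 14.461538
  x_2 = 2.076923 - (11.094675)/(14.461538) = 1.309738

x_2 = 1.309738


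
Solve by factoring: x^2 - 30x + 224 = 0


We need two numbers that multiply to 224 and add to -30.
Those numbers are -16 and -14 (since (-16) * (-14) = 224 and (-16) + (-14) = -30).
So x^2 - 30x + 224 = (x - 16)(x - 14) = 0
Setting each factor to zero: x = 16 or x = 14

x = 14, x = 16


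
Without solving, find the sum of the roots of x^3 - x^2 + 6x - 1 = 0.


By Vieta's formulas for x^3 + bx^2 + cx + d = 0:
  r1 + r2 + r3 = -b/a = 1
  r1*r2 + r1*r3 + r2*r3 = c/a = 6
  r1*r2*r3 = -d/a = 1


Sum = 1


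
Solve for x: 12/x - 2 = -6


Subtract -2 from both sides: 12/x = -4
Multiply both sides by x: 12 = -4 * x
Divide by -4: x = -3

x = -3


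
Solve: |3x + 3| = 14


An absolute value equation |expr| = 14 gives two cases:
Case 1: 3x + 3 = 14
  3x = 11, so x = 11/3
Case 2: 3x + 3 = -14
  3x = -17, so x = -17/3

x = -17/3, x = 11/3


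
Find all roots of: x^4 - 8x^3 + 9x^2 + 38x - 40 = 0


Let p(x) = x^4 - 8x^3 + 9x^2 + 38x - 40. By the rational root theorem (leading coefficient 1), any rational root is an integer divisor of 40: try ±1, ±2, ... in turn.
Test x = 1: value = 0 ✓, so (x - 1) is a factor.
Synthetic division by (x - 1): bring down 1; 1(1) - 8 = -7; (-7)(1) + 9 = 2; 2(1) + 38 = 40; 40(1) - 40 = 0 → quotient x^3 - 7x^2 + 2x + 40, remainder 0.
Continue with the quotient x^3 - 7x^2 + 2x + 40 (candidates must divide 40; re-test x = 1 first in case it repeats).
Test x = 1: value = 36 ≠ 0.
Test x = -1: value = 30 ≠ 0.
Test x = 2: value = 24 ≠ 0.
Test x = -2: value = 0 ✓, so (x + 2) is a factor.
Synthetic division by (x + 2): bring down 1; 1(-2) - 7 = -9; (-9)(-2) + 2 = 20; 20(-2) + 40 = 0 → quotient x^2 - 9x + 20, remainder 0.
Solve the quadratic x^2 - 9x + 20 = 0: discriminant = (-9)^2 - 4(1)(20) = 81 - 80 = 1.
sqrt(1) = 1, so x = (9 ± 1)/2: x = 5 or x = 4.
Collecting all roots found:

x = -2, x = 1, x = 4, x = 5


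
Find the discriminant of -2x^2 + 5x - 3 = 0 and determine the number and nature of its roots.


For ax^2 + bx + c = 0, discriminant D = b^2 - 4ac
Here a = -2, b = 5, c = -3
D = (5)^2 - 4(-2)(-3) = 25 - 24 = 1

D = 1 > 0 and is a perfect square (sqrt = 1)
The equation has 2 distinct real rational roots.

Discriminant = 1, 2 distinct real rational roots


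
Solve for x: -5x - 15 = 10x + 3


Starting with: -5x - 15 = 10x + 3
Move all x terms to left: (-5 - 10)x = 3 + 15
Simplify: -15x = 18
Divide both sides by -15: x = -6/5

x = -6/5


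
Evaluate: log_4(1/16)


We need the exponent such that 4^? = 1/16
4^(-2) = 1/4^2 = 1/16
Therefore log_4(1/16) = -2

-2


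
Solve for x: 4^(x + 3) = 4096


Express both sides with the same base.
4096 = 4^6
Since the bases match, equate exponents: x + 3 = 6
So x = 6 - (3) = 3

x = 3


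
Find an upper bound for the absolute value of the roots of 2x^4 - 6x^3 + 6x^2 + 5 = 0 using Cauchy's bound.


Cauchy's bound: all roots r satisfy |r| <= 1 + max(|a_i/a_n|) for i = 0,...,n-1
where a_n is the leading coefficient.

Coefficients: [2, -6, 6, 0, 5]
Leading coefficient a_n = 2
Ratios |a_i/a_n|: 3, 3, 0, 5/2
Maximum ratio: 3
Cauchy's bound: |r| <= 1 + 3 = 4

Upper bound = 4


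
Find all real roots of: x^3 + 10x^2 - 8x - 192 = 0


Let p(x) = x^3 + 10x^2 - 8x - 192. By the rational root theorem (leading coefficient 1), any rational root is an integer divisor of 192: try ±1, ±2, ... in turn.
Test x = 1: value = -189 ≠ 0.
Test x = -1: value = -175 ≠ 0.
Test x = 2: value = -160 ≠ 0.
Test x = -2: value = -144 ≠ 0.
Test x = 3: value = -99 ≠ 0.
Test x = -3: value = -105 ≠ 0.
Test x = 4: value = 0 ✓, so (x - 4) is a factor.
Synthetic division by (x - 4): bring down 1; 1(4) + 10 = 14; 14(4) - 8 = 48; 48(4) - 192 = 0 → quotient x^2 + 14x + 48, remainder 0.
Solve the quadratic x^2 + 14x + 48 = 0: discriminant = 14^2 - 4(1)(48) = 196 - 192 = 4.
sqrt(4) = 2, so x = (-14 ± 2)/2: x = -6 or x = -8.

x = -8, x = -6, x = 4


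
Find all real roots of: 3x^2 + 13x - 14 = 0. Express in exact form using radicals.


Using the quadratic formula: x = (-b ± sqrt(b^2 - 4ac)) / (2a)
Here a = 3, b = 13, c = -14
Discriminant = b^2 - 4ac = 13^2 - 4(3)(-14) = 169 + 168 = 337
Since discriminant = 337 > 0, there are two real roots.
x = (-13 ± sqrt(337)) / 6
Numerically: x ≈ 0.8929 or x ≈ -5.2263

x = (-13 + sqrt(337)) / 6 or x = (-13 - sqrt(337)) / 6


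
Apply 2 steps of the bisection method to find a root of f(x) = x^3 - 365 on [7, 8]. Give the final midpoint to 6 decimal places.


f(x) = x^3 - 365
f(7) = -22 < 0
f(8) = 147 > 0

Step 1: midpoint = (7.000000 + 8.000000)/2 = 7.500000
  f(7.500000) = 56.875000
  f(mid) > 0, so root is in [7.000000, 7.500000]

Step 2: midpoint = (7.000000 + 7.500000)/2 = 7.250000
  f(7.250000) = 16.078125
  f(mid) > 0, so root is in [7.000000, 7.250000]

midpoint = 7.250000


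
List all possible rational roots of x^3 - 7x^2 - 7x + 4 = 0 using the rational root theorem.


Rational root theorem: possible roots are ±p/q where:
  p divides the constant term (4): p ∈ {1, 2, 4}
  q divides the leading coefficient (1): q ∈ {1}

All possible rational roots: -4, -2, -1, 1, 2, 4

-4, -2, -1, 1, 2, 4


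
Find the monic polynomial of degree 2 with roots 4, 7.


A monic polynomial with roots 4, 7 is:
p(x) = (x - 4)(x - 7)
After multiplying by (x - 4): x - 4
After multiplying by (x - 7): x^2 - 11x + 28

x^2 - 11x + 28


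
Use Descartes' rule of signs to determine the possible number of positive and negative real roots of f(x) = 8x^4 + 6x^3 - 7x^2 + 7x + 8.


Descartes' rule of signs:

For positive roots, count sign changes in f(x) = 8x^4 + 6x^3 - 7x^2 + 7x + 8:
Signs of coefficients: +, +, -, +, +
Number of sign changes: 2
Possible positive real roots: 2, 0

For negative roots, examine f(-x) = 8x^4 - 6x^3 - 7x^2 - 7x + 8:
Signs of coefficients: +, -, -, -, +
Number of sign changes: 2
Possible negative real roots: 2, 0

Positive roots: 2 or 0; Negative roots: 2 or 0


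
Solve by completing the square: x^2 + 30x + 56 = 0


Start: x^2 + 30x + 56 = 0
Move constant: x^2 + 30x = -56
Half of 30 is 15, squared is 225
Add 225 to both sides: x^2 + 30x + 225 = 169
(x + 15)^2 = 169
x + 15 = ±13
x = -15 + 13 = -2 or x = -15 - 13 = -28

x = -28, x = -2


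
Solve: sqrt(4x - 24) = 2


Square both sides: 4x - 24 = 2^2 = 4
4x = 4 + 24 = 28
x = 7
Check: sqrt(4*7 - 24) = sqrt(4) = 2 ✓

x = 7


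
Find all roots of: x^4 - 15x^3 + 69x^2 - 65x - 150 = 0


Let p(x) = x^4 - 15x^3 + 69x^2 - 65x - 150. By the rational root theorem (leading coefficient 1), any rational root is an integer divisor of 150: try ±1, ±2, ... in turn.
Test x = 1: value = -160 ≠ 0.
Test x = -1: value = 0 ✓, so (x + 1) is a factor.
Synthetic division by (x + 1): bring down 1; 1(-1) - 15 = -16; (-16)(-1) + 69 = 85; 85(-1) - 65 = -150; (-150)(-1) - 150 = 0 → quotient x^3 - 16x^2 + 85x - 150, remainder 0.
Continue with the quotient x^3 - 16x^2 + 85x - 150 (candidates must divide 150; re-test x = -1 first in case it repeats).
Test x = -1: value = -252 ≠ 0.
Test x = 2: value = -36 ≠ 0.
Test x = -2: value = -392 ≠ 0.
Test x = 3: value = -12 ≠ 0.
Test x = -3: value = -576 ≠ 0.
Test x = 5: value = 0 ✓, so (x - 5) is a factor.
Synthetic division by (x - 5): bring down 1; 1(5) - 16 = -11; (-11)(5) + 85 = 30; 30(5) - 150 = 0 → quotient x^2 - 11x + 30, remainder 0.
Solve the quadratic x^2 - 11x + 30 = 0: discriminant = (-11)^2 - 4(1)(30) = 121 - 120 = 1.
sqrt(1) = 1, so x = (11 ± 1)/2: x = 6 or x = 5.
Collecting all roots found:

x = -1, x = 5 (multiplicity 2), x = 6


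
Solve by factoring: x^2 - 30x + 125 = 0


We need two numbers that multiply to 125 and add to -30.
Those numbers are -25 and -5 (since (-25) * (-5) = 125 and (-25) + (-5) = -30).
So x^2 - 30x + 125 = (x - 25)(x - 5) = 0
Setting each factor to zero: x = 25 or x = 5

x = 5, x = 25


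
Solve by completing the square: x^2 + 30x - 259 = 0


Start: x^2 + 30x - 259 = 0
Move constant: x^2 + 30x = 259
Half of 30 is 15, squared is 225
Add 225 to both sides: x^2 + 30x + 225 = 484
(x + 15)^2 = 484
x + 15 = ±22
x = -15 + 22 = 7 or x = -15 - 22 = -37

x = -37, x = 7


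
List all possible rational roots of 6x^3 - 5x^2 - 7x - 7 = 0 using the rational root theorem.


Rational root theorem: possible roots are ±p/q where:
  p divides the constant term (-7): p ∈ {1, 7}
  q divides the leading coefficient (6): q ∈ {1, 2, 3, 6}

All possible rational roots: -7, -7/2, -7/3, -7/6, -1, -1/2, -1/3, -1/6, 1/6, 1/3, 1/2, 1, 7/6, 7/3, 7/2, 7

-7, -7/2, -7/3, -7/6, -1, -1/2, -1/3, -1/6, 1/6, 1/3, 1/2, 1, 7/6, 7/3, 7/2, 7


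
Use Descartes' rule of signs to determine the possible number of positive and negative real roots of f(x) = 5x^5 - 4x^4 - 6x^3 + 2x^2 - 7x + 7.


Descartes' rule of signs:

For positive roots, count sign changes in f(x) = 5x^5 - 4x^4 - 6x^3 + 2x^2 - 7x + 7:
Signs of coefficients: +, -, -, +, -, +
Number of sign changes: 4
Possible positive real roots: 4, 2, 0

For negative roots, examine f(-x) = -5x^5 - 4x^4 + 6x^3 + 2x^2 + 7x + 7:
Signs of coefficients: -, -, +, +, +, +
Number of sign changes: 1
Possible negative real roots: 1

Positive roots: 4 or 2 or 0; Negative roots: 1


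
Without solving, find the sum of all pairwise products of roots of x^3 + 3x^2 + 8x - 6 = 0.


By Vieta's formulas for x^3 + bx^2 + cx + d = 0:
  r1 + r2 + r3 = -b/a = -3
  r1*r2 + r1*r3 + r2*r3 = c/a = 8
  r1*r2*r3 = -d/a = 6


Sum of pairwise products = 8


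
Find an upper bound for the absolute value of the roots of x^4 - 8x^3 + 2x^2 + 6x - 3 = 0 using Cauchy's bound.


Cauchy's bound: all roots r satisfy |r| <= 1 + max(|a_i/a_n|) for i = 0,...,n-1
where a_n is the leading coefficient.

Coefficients: [1, -8, 2, 6, -3]
Leading coefficient a_n = 1
Ratios |a_i/a_n|: 8, 2, 6, 3
Maximum ratio: 8
Cauchy's bound: |r| <= 1 + 8 = 9

Upper bound = 9


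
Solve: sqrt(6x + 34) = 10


Square both sides: 6x + 34 = 10^2 = 100
6x = 100 - 34 = 66
x = 11
Check: sqrt(6*11 + 34) = sqrt(100) = 10 ✓

x = 11


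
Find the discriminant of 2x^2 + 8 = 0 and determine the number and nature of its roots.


For ax^2 + bx + c = 0, discriminant D = b^2 - 4ac
Here a = 2, b = 0, c = 8
D = (0)^2 - 4(2)(8) = 0 - 64 = -64

D = -64 < 0
The equation has no real roots (2 complex conjugate roots).

Discriminant = -64, no real roots (2 complex conjugate roots)


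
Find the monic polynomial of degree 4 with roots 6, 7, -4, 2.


A monic polynomial with roots 6, 7, -4, 2 is:
p(x) = (x - 6)(x - 7)(x + 4)(x - 2)
After multiplying by (x - 6): x - 6
After multiplying by (x - 7): x^2 - 13x + 42
After multiplying by (x + 4): x^3 - 9x^2 - 10x + 168
After multiplying by (x - 2): x^4 - 11x^3 + 8x^2 + 188x - 336

x^4 - 11x^3 + 8x^2 + 188x - 336


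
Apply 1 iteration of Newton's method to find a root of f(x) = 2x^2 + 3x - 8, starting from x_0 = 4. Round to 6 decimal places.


Newton's method: x_(n+1) = x_n - f(x_n)/f'(x_n)
f(x) = 2x^2 + 3x - 8
f'(x) = 4x + 3

Iteration 1:
  f(4.000000) = 36.000000
  f'(4.000000) = 19.000000
  x_1 = 4.000000 - (36.000000)/(19.000000) = 2.105263

x_1 = 2.105263


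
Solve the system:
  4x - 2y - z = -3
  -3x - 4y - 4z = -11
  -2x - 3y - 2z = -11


Using Cramer's rule. Expand each determinant along the first row.
D  = 4*[(-4)*(-2) - (-4)*(-3)] - (-2)*[(-3)*(-2) - (-4)*(-2)] + (-1)*[(-3)*(-3) - (-4)*(-2)]
  = 4*(-4) - (-2)*(-2) + (-1)*(1) = -21
Dx = (-3)*[(-4)*(-2) - (-4)*(-3)] - (-2)*[(-11)*(-2) - (-4)*(-11)] + (-1)*[(-11)*(-3) - (-4)*(-11)]
  = (-3)*(-4) - (-2)*(-22) + (-1)*(-11) = -21
Dy = 4*[(-11)*(-2) - (-4)*(-11)] - (-3)*[(-3)*(-2) - (-4)*(-2)] + (-1)*[(-3)*(-11) - (-11)*(-2)]
  = 4*(-22) - (-3)*(-2) + (-1)*(11) = -105
Dz = 4*[(-4)*(-11) - (-11)*(-3)] - (-2)*[(-3)*(-11) - (-11)*(-2)] + (-3)*[(-3)*(-3) - (-4)*(-2)]
  = 4*(11) - (-2)*(11) + (-3)*(1) = 63
x = Dx/D = -21/-21 = 1, y = Dy/D = -105/-21 = 5, z = Dz/D = 63/-21 = -3
Check eq1: (4)(1) + (-2)(5) + (-1)(-3) = -3 = -3 ✓
Check eq2: (-3)(1) + (-4)(5) + (-4)(-3) = -11 = -11 ✓
Check eq3: (-2)(1) + (-3)(5) + (-2)(-3) = -11 = -11 ✓

x = 1, y = 5, z = -3


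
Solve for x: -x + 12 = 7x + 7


Starting with: -x + 12 = 7x + 7
Move all x terms to left: (-1 - 7)x = 7 - 12
Simplify: -8x = -5
Divide both sides by -8: x = 5/8

x = 5/8


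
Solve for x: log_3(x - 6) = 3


Convert to exponential form: x - 6 = 3^3 = 27
x = 27 + 6 = 33
Check: log_3(33 - 6) = log_3(27) = log_3(27) = 3 ✓

x = 33


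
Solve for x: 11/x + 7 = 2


Subtract 7 from both sides: 11/x = -5
Multiply both sides by x: 11 = -5 * x
Divide by -5: x = -11/5

x = -11/5


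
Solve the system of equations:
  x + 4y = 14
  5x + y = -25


Using Cramer's rule:
Determinant D = (1)(1) - (5)(4) = 1 - 20 = -19
Dx = (14)(1) - (-25)(4) = 14 + 100 = 114
Dy = (1)(-25) - (5)(14) = -25 - 70 = -95
x = Dx/D = 114/-19 = -6
y = Dy/D = -95/-19 = 5

x = -6, y = 5


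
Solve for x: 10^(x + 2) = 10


Express both sides with the same base.
10 = 10^1
Since the bases match, equate exponents: x + 2 = 1
So x = 1 - (2) = -1

x = -1


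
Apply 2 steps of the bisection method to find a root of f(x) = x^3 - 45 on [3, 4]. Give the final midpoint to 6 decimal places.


f(x) = x^3 - 45
f(3) = -18 < 0
f(4) = 19 > 0

Step 1: midpoint = (3.000000 + 4.000000)/2 = 3.500000
  f(3.500000) = -2.125000
  f(mid) < 0, so root is in [3.500000, 4.000000]

Step 2: midpoint = (3.500000 + 4.000000)/2 = 3.750000
  f(3.750000) = 7.734375
  f(mid) > 0, so root is in [3.500000, 3.750000]

midpoint = 3.750000


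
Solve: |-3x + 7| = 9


An absolute value equation |expr| = 9 gives two cases:
Case 1: -3x + 7 = 9
  -3x = 2, so x = -2/3
Case 2: -3x + 7 = -9
  -3x = -16, so x = 16/3

x = -2/3, x = 16/3


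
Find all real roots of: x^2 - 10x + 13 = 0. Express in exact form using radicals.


Using the quadratic formula: x = (-b ± sqrt(b^2 - 4ac)) / (2a)
Here a = 1, b = -10, c = 13
Discriminant = b^2 - 4ac = (-10)^2 - 4(1)(13) = 100 - 52 = 48
Since discriminant = 48 > 0, there are two real roots.
x = (10 ± 4*sqrt(3)) / 2
Simplifying: x = 5 ± 2*sqrt(3)
Numerically: x ≈ 8.4641 or x ≈ 1.5359

x = 5 + 2*sqrt(3) or x = 5 - 2*sqrt(3)


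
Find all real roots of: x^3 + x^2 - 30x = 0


The constant term is 0, so x = 0 is a root. Factor out x:
  x(x^2 + x - 30) = 0
Solve the quadratic x^2 + x - 30 = 0: discriminant = 1^2 - 4(1)(-30) = 1 + 120 = 121.
sqrt(121) = 11, so x = (-1 ± 11)/2: x = 5 or x = -6.

x = -6, x = 0, x = 5


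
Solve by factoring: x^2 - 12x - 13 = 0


We need two numbers that multiply to -13 and add to -12.
Those numbers are -13 and 1 (since (-13) * 1 = -13 and (-13) + 1 = -12).
So x^2 - 12x - 13 = (x - 13)(x + 1) = 0
Setting each factor to zero: x = 13 or x = -1

x = -1, x = 13


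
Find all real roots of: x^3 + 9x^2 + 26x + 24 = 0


Let p(x) = x^3 + 9x^2 + 26x + 24. By the rational root theorem (leading coefficient 1), any rational root is an integer divisor of 24: try ±1, ±2, ... in turn.
Test x = 1: value = 60 ≠ 0.
Test x = -1: value = 6 ≠ 0.
Test x = 2: value = 120 ≠ 0.
Test x = -2: value = 0 ✓, so (x + 2) is a factor.
Synthetic division by (x + 2): bring down 1; 1(-2) + 9 = 7; 7(-2) + 26 = 12; 12(-2) + 24 = 0 → quotient x^2 + 7x + 12, remainder 0.
Solve the quadratic x^2 + 7x + 12 = 0: discriminant = 7^2 - 4(1)(12) = 49 - 48 = 1.
sqrt(1) = 1, so x = (-7 ± 1)/2: x = -3 or x = -4.

x = -4, x = -3, x = -2


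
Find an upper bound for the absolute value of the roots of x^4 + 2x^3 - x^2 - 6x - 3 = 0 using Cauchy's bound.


Cauchy's bound: all roots r satisfy |r| <= 1 + max(|a_i/a_n|) for i = 0,...,n-1
where a_n is the leading coefficient.

Coefficients: [1, 2, -1, -6, -3]
Leading coefficient a_n = 1
Ratios |a_i/a_n|: 2, 1, 6, 3
Maximum ratio: 6
Cauchy's bound: |r| <= 1 + 6 = 7

Upper bound = 7


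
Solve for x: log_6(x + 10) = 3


Convert to exponential form: x + 10 = 6^3 = 216
x = 216 - 10 = 206
Check: log_6(206 + 10) = log_6(216) = log_6(216) = 3 ✓

x = 206


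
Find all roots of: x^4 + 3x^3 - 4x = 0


The constant term is 0, so x = 0 is a root. Factor out x:
  x^3 + 3x^2 - 4 = 0
Let p(x) = x^3 + 3x^2 - 4. By the rational root theorem (leading coefficient 1), any rational root is an integer divisor of 4: try ±1, ±2, ... in turn.
Test x = 1: value = 0 ✓, so (x - 1) is a factor.
Synthetic division by (x - 1): bring down 1; 1(1) + 3 = 4; 4(1) + 0 = 4; 4(1) - 4 = 0 → quotient x^2 + 4x + 4, remainder 0.
Solve the quadratic x^2 + 4x + 4 = 0: discriminant = 4^2 - 4(1)(4) = 16 - 16 = 0.
Discriminant = 0, so a double root: x = -4/2 = -2.
Collecting all roots found:

x = -2 (multiplicity 2), x = 0, x = 1


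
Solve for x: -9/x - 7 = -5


Subtract -7 from both sides: -9/x = 2
Multiply both sides by x: -9 = 2 * x
Divide by 2: x = -9/2

x = -9/2


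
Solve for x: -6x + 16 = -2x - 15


Starting with: -6x + 16 = -2x - 15
Move all x terms to left: (-6 + 2)x = -15 - 16
Simplify: -4x = -31
Divide both sides by -4: x = 31/4

x = 31/4


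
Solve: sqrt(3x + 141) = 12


Square both sides: 3x + 141 = 12^2 = 144
3x = 144 - 141 = 3
x = 1
Check: sqrt(3*1 + 141) = sqrt(144) = 12 ✓

x = 1


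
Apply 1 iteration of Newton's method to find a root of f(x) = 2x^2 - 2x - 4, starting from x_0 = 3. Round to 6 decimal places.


Newton's method: x_(n+1) = x_n - f(x_n)/f'(x_n)
f(x) = 2x^2 - 2x - 4
f'(x) = 4x - 2

Iteration 1:
  f(3.000000) = 8.000000
  f'(3.000000) = 10.000000
  x_1 = 3.000000 - (8.000000)/(10.000000) = 2.200000

x_1 = 2.200000


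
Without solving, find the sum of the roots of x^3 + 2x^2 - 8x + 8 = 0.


By Vieta's formulas for x^3 + bx^2 + cx + d = 0:
  r1 + r2 + r3 = -b/a = -2
  r1*r2 + r1*r3 + r2*r3 = c/a = -8
  r1*r2*r3 = -d/a = -8


Sum = -2


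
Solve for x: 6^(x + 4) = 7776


Express both sides with the same base.
7776 = 6^5
Since the bases match, equate exponents: x + 4 = 5
So x = 5 - (4) = 1

x = 1


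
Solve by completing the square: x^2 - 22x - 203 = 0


Start: x^2 - 22x - 203 = 0
Move constant: x^2 - 22x = 203
Half of -22 is -11, squared is 121
Add 121 to both sides: x^2 - 22x + 121 = 324
(x - 11)^2 = 324
x - 11 = ±18
x = 11 + 18 = 29 or x = 11 - 18 = -7

x = -7, x = 29


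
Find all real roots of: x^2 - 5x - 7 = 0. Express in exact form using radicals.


Using the quadratic formula: x = (-b ± sqrt(b^2 - 4ac)) / (2a)
Here a = 1, b = -5, c = -7
Discriminant = b^2 - 4ac = (-5)^2 - 4(1)(-7) = 25 + 28 = 53
Since discriminant = 53 > 0, there are two real roots.
x = (5 ± sqrt(53)) / 2
Numerically: x ≈ 6.1401 or x ≈ -1.1401

x = (5 + sqrt(53)) / 2 or x = (5 - sqrt(53)) / 2


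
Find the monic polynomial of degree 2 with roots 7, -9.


A monic polynomial with roots 7, -9 is:
p(x) = (x - 7)(x + 9)
After multiplying by (x - 7): x - 7
After multiplying by (x + 9): x^2 + 2x - 63

x^2 + 2x - 63


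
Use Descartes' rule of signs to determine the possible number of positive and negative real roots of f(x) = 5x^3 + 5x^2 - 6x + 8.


Descartes' rule of signs:

For positive roots, count sign changes in f(x) = 5x^3 + 5x^2 - 6x + 8:
Signs of coefficients: +, +, -, +
Number of sign changes: 2
Possible positive real roots: 2, 0

For negative roots, examine f(-x) = -5x^3 + 5x^2 + 6x + 8:
Signs of coefficients: -, +, +, +
Number of sign changes: 1
Possible negative real roots: 1

Positive roots: 2 or 0; Negative roots: 1


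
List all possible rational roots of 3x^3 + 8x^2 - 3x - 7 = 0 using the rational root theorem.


Rational root theorem: possible roots are ±p/q where:
  p divides the constant term (-7): p ∈ {1, 7}
  q divides the leading coefficient (3): q ∈ {1, 3}

All possible rational roots: -7, -7/3, -1, -1/3, 1/3, 1, 7/3, 7

-7, -7/3, -1, -1/3, 1/3, 1, 7/3, 7


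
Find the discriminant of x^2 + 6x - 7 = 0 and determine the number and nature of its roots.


For ax^2 + bx + c = 0, discriminant D = b^2 - 4ac
Here a = 1, b = 6, c = -7
D = (6)^2 - 4(1)(-7) = 36 + 28 = 64

D = 64 > 0 and is a perfect square (sqrt = 8)
The equation has 2 distinct real rational roots.

Discriminant = 64, 2 distinct real rational roots


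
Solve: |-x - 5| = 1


An absolute value equation |expr| = 1 gives two cases:
Case 1: -x - 5 = 1
  -x = 6, so x = -6
Case 2: -x - 5 = -1
  -x = 4, so x = -4

x = -6, x = -4


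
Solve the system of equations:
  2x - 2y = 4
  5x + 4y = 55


Using Cramer's rule:
Determinant D = (2)(4) - (5)(-2) = 8 + 10 = 18
Dx = (4)(4) - (55)(-2) = 16 + 110 = 126
Dy = (2)(55) - (5)(4) = 110 - 20 = 90
x = Dx/D = 126/18 = 7
y = Dy/D = 90/18 = 5

x = 7, y = 5


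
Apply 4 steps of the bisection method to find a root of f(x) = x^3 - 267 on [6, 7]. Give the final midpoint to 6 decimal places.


f(x) = x^3 - 267
f(6) = -51 < 0
f(7) = 76 > 0

Step 1: midpoint = (6.000000 + 7.000000)/2 = 6.500000
  f(6.500000) = 7.625000
  f(mid) > 0, so root is in [6.000000, 6.500000]

Step 2: midpoint = (6.000000 + 6.500000)/2 = 6.250000
  f(6.250000) = -22.859375
  f(mid) < 0, so root is in [6.250000, 6.500000]

Step 3: midpoint = (6.250000 + 6.500000)/2 = 6.375000
  f(6.375000) = -7.916016
  f(mid) < 0, so root is in [6.375000, 6.500000]

Step 4: midpoint = (6.375000 + 6.500000)/2 = 6.437500
  f(6.437500) = -0.220947
  f(mid) < 0, so root is in [6.437500, 6.500000]

midpoint = 6.437500


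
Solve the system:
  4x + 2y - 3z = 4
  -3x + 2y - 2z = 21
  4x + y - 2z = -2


Using Cramer's rule. Expand each determinant along the first row.
D  = 4*[2*(-2) - (-2)*1] - 2*[(-3)*(-2) - (-2)*4] + (-3)*[(-3)*1 - 2*4]
  = 4*(-2) - 2*(14) + (-3)*(-11) = -3
Dx = 4*[2*(-2) - (-2)*1] - 2*[21*(-2) - (-2)*(-2)] + (-3)*[21*1 - 2*(-2)]
  = 4*(-2) - 2*(-46) + (-3)*(25) = 9
Dy = 4*[21*(-2) - (-2)*(-2)] - 4*[(-3)*(-2) - (-2)*4] + (-3)*[(-3)*(-2) - 21*4]
  = 4*(-46) - 4*(14) + (-3)*(-78) = -6
Dz = 4*[2*(-2) - 21*1] - 2*[(-3)*(-2) - 21*4] + 4*[(-3)*1 - 2*4]
  = 4*(-25) - 2*(-78) + 4*(-11) = 12
x = Dx/D = 9/-3 = -3, y = Dy/D = -6/-3 = 2, z = Dz/D = 12/-3 = -4
Check eq1: (4)(-3) + (2)(2) + (-3)(-4) = 4 = 4 ✓
Check eq2: (-3)(-3) + (2)(2) + (-2)(-4) = 21 = 21 ✓
Check eq3: (4)(-3) + (1)(2) + (-2)(-4) = -2 = -2 ✓

x = -3, y = 2, z = -4


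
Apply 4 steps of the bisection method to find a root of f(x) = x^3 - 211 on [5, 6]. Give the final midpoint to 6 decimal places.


f(x) = x^3 - 211
f(5) = -86 < 0
f(6) = 5 > 0

Step 1: midpoint = (5.000000 + 6.000000)/2 = 5.500000
  f(5.500000) = -44.625000
  f(mid) < 0, so root is in [5.500000, 6.000000]

Step 2: midpoint = (5.500000 + 6.000000)/2 = 5.750000
  f(5.750000) = -20.890625
  f(mid) < 0, so root is in [5.750000, 6.000000]

Step 3: midpoint = (5.750000 + 6.000000)/2 = 5.875000
  f(5.875000) = -8.220703
  f(mid) < 0, so root is in [5.875000, 6.000000]

Step 4: midpoint = (5.875000 + 6.000000)/2 = 5.937500
  f(5.937500) = -1.679932
  f(mid) < 0, so root is in [5.937500, 6.000000]

midpoint = 5.937500


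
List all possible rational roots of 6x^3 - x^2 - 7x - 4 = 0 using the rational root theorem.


Rational root theorem: possible roots are ±p/q where:
  p divides the constant term (-4): p ∈ {1, 2, 4}
  q divides the leading coefficient (6): q ∈ {1, 2, 3, 6}

All possible rational roots: -4, -2, -4/3, -1, -2/3, -1/2, -1/3, -1/6, 1/6, 1/3, 1/2, 2/3, 1, 4/3, 2, 4

-4, -2, -4/3, -1, -2/3, -1/2, -1/3, -1/6, 1/6, 1/3, 1/2, 2/3, 1, 4/3, 2, 4


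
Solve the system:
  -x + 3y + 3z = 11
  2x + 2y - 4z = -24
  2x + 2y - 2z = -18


Using Cramer's rule. Expand each determinant along the first row.
D  = (-1)*[2*(-2) - (-4)*2] - 3*[2*(-2) - (-4)*2] + 3*[2*2 - 2*2]
  = (-1)*(4) - 3*(4) + 3*(0) = -16
Dx = 11*[2*(-2) - (-4)*2] - 3*[(-24)*(-2) - (-4)*(-18)] + 3*[(-24)*2 - 2*(-18)]
  = 11*(4) - 3*(-24) + 3*(-12) = 80
Dy = (-1)*[(-24)*(-2) - (-4)*(-18)] - 11*[2*(-2) - (-4)*2] + 3*[2*(-18) - (-24)*2]
  = (-1)*(-24) - 11*(4) + 3*(12) = 16
Dz = (-1)*[2*(-18) - (-24)*2] - 3*[2*(-18) - (-24)*2] + 11*[2*2 - 2*2]
  = (-1)*(12) - 3*(12) + 11*(0) = -48
x = Dx/D = 80/-16 = -5, y = Dy/D = 16/-16 = -1, z = Dz/D = -48/-16 = 3
Check eq1: (-1)(-5) + (3)(-1) + (3)(3) = 11 = 11 ✓
Check eq2: (2)(-5) + (2)(-1) + (-4)(3) = -24 = -24 ✓
Check eq3: (2)(-5) + (2)(-1) + (-2)(3) = -18 = -18 ✓

x = -5, y = -1, z = 3


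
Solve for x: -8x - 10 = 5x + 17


Starting with: -8x - 10 = 5x + 17
Move all x terms to left: (-8 - 5)x = 17 + 10
Simplify: -13x = 27
Divide both sides by -13: x = -27/13

x = -27/13


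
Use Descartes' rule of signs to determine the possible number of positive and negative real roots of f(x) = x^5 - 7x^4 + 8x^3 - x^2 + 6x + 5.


Descartes' rule of signs:

For positive roots, count sign changes in f(x) = x^5 - 7x^4 + 8x^3 - x^2 + 6x + 5:
Signs of coefficients: +, -, +, -, +, +
Number of sign changes: 4
Possible positive real roots: 4, 2, 0

For negative roots, examine f(-x) = -x^5 - 7x^4 - 8x^3 - x^2 - 6x + 5:
Signs of coefficients: -, -, -, -, -, +
Number of sign changes: 1
Possible negative real roots: 1

Positive roots: 4 or 2 or 0; Negative roots: 1


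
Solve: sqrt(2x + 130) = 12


Square both sides: 2x + 130 = 12^2 = 144
2x = 144 - 130 = 14
x = 7
Check: sqrt(2*7 + 130) = sqrt(144) = 12 ✓

x = 7


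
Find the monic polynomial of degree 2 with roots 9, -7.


A monic polynomial with roots 9, -7 is:
p(x) = (x - 9)(x + 7)
After multiplying by (x - 9): x - 9
After multiplying by (x + 7): x^2 - 2x - 63

x^2 - 2x - 63


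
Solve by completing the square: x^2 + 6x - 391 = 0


Start: x^2 + 6x - 391 = 0
Move constant: x^2 + 6x = 391
Half of 6 is 3, squared is 9
Add 9 to both sides: x^2 + 6x + 9 = 400
(x + 3)^2 = 400
x + 3 = ±20
x = -3 + 20 = 17 or x = -3 - 20 = -23

x = -23, x = 17
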